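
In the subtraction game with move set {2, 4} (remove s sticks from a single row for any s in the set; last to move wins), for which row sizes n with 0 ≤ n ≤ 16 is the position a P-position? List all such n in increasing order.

0, 1, 6, 7, 12, 13

Compute g(0), g(1), … for moves {2, 4}:
k:     0  1  2  3  4  5  6  7  8  9 10 11 12 13 14 15 16
g(k):  0  0  1  1  2  2  0  0  1  1  2  2  0  0  1  1  2
The P-positions (g = 0) in 0..16 are 0, 1, 6, 7, 12, 13.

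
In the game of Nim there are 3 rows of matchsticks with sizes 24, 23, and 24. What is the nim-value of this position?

Nim-sum: 24 ⊕ 23 ⊕ 24 = 23.

23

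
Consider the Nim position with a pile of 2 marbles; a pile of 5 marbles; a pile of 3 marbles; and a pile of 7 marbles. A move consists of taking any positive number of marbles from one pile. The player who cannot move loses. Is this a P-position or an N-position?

N-position

Bitwise XOR of the heap sizes:
  010  (2)
  101  (5)
  011  (3)
  111  (7)
  ---
  011  (3)
The nim-sum is 3 ≠ 0, so this is an N-position: the player to move can win.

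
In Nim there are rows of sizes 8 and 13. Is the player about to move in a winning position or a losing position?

Nim-sum: 8 XOR 13 = 5.
The nim-sum is 5 ≠ 0, so this is an N-position: the player to move can win.

Winning position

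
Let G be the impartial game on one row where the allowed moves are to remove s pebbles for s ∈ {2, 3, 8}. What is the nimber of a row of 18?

Grundy values for subtraction set {2, 3, 8}:
k:     0  1  2  3  4  5  6  7  8  9 10 11 12 13 14 15 16 17 18
g(k):  0  0  1  1  2  0  0  1  1  2  0  0  1  1  2  0  0  1  1
So g(18) = 1.

1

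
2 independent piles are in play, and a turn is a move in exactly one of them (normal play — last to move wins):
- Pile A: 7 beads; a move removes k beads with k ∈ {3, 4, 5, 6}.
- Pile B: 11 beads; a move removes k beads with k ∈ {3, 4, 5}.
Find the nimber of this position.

3

Grundy values for pile A (subtraction set {3, 4, 5, 6}):
g(0) = mex{} = 0
g(1) = mex{} = 0
g(2) = mex{} = 0
g(3) = mex{0} = 1
g(4) = mex{0} = 1
g(5) = mex{0} = 1
g(6) = mex{0,1} = 2
g(7) = mex{0,1} = 2
So g(7) = 2.
For pile B, compute g(0), g(1), … with moves {3, 4, 5}:
g(0) = mex{} = 0
g(1) = mex{} = 0
g(2) = mex{} = 0
g(3) = mex{0} = 1
g(4) = mex{0} = 1
g(5) = mex{0} = 1
g(6) = mex{0,1} = 2
g(7) = mex{0,1} = 2
g(8) = mex{1} = 0
g(9) = mex{1,2} = 0
g(10) = mex{1,2} = 0
g(11) = mex{0,2} = 1
So g(11) = 1.
The value of a disjunctive sum is the nim-sum of the parts.
Combined value = 2 ⊕ 1 = 3.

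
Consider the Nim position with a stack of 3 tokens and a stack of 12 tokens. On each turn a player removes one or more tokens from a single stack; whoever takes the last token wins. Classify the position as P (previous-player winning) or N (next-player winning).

N-position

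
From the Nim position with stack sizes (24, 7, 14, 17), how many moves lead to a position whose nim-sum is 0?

0

Nim-sum: 24 ^ 7 ^ 14 ^ 17 = 0.
The nim-sum is already 0, so every move leaves a nonzero nim-sum — there are no winning moves.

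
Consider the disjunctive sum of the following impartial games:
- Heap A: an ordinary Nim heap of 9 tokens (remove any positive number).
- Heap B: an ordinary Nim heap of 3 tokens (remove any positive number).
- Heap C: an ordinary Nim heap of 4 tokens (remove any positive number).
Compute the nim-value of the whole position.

14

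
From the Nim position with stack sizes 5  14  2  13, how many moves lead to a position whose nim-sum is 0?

Compute the nim-sum pairwise:
5 ^ 14 = 11
11 ^ 2 = 9
9 ^ 13 = 4
The overall nim-sum is X = 4. A stack of size p has a winning move iff p XOR X < p (reduce it to p XOR X).
  5: 5 XOR 4 = 1 < 5 — winning move (to 1).
  14: 14 XOR 4 = 10 < 14 — winning move (to 10).
  2: 2 XOR 4 = 6 ≥ 2 — no move.
  13: 13 XOR 4 = 9 < 13 — winning move (to 9).
That gives 3 winning moves.

3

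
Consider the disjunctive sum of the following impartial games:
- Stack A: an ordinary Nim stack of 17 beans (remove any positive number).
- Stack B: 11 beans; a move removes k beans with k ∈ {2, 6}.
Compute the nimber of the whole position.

16

Stack A is a plain Nim stack of size 17, so its Grundy value is 17.
For stack B, compute g(0), g(1), … with moves {2, 6}:
g(0) = mex{} = 0
g(1) = mex{} = 0
g(2) = mex{0} = 1
g(3) = mex{0} = 1
g(4) = mex{1} = 0
g(5) = mex{1} = 0
g(6) = mex{0} = 1
g(7) = mex{0} = 1
g(8) = mex{1} = 0
g(9) = mex{1} = 0
g(10) = mex{0} = 1
g(11) = mex{0} = 1
So g(11) = 1.
The value of a disjunctive sum is the nim-sum of the parts.
Combined value = 17 XOR 1 = 16.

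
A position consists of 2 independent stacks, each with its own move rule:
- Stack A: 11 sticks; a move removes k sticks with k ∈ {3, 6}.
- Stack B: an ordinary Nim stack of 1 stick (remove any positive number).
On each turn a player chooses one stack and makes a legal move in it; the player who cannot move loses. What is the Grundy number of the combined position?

1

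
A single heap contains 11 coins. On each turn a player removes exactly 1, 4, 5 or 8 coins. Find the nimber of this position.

0

Grundy values for subtraction set {1, 4, 5, 8}:
g(0) = mex{} = 0
g(1) = mex{0} = 1
g(2) = mex{1} = 0
g(3) = mex{0} = 1
g(4) = mex{0,1} = 2
g(5) = mex{0,1,2} = 3
g(6) = mex{0,1,3} = 2
g(7) = mex{0,1,2} = 3
g(8) = mex{0,1,2,3} = 4
g(9) = mex{1,2,3,4} = 0
g(10) = mex{0,2,3} = 1
g(11) = mex{1,2,3} = 0
So g(11) = 0.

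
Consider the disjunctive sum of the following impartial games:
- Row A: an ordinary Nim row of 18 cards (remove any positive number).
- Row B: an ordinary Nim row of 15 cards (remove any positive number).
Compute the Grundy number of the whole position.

29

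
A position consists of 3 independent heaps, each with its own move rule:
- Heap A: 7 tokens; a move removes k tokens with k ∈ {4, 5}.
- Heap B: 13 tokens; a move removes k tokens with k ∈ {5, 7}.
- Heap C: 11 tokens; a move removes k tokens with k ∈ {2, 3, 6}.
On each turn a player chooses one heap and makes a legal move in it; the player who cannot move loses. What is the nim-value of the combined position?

0

Grundy values for heap A (subtraction set {4, 5}):
g(0) = mex{} = 0
g(1) = mex{} = 0
g(2) = mex{} = 0
g(3) = mex{} = 0
g(4) = mex{0} = 1
g(5) = mex{0} = 1
g(6) = mex{0} = 1
g(7) = mex{0} = 1
So g(7) = 1.
Grundy values for heap B (subtraction set {5, 7}):
g(0) = mex{} = 0
g(1) = mex{} = 0
g(2) = mex{} = 0
g(3) = mex{} = 0
g(4) = mex{} = 0
g(5) = mex{0} = 1
g(6) = mex{0} = 1
g(7) = mex{0} = 1
g(8) = mex{0} = 1
g(9) = mex{0} = 1
g(10) = mex{0,1} = 2
g(11) = mex{0,1} = 2
g(12) = mex{1} = 0
g(13) = mex{1} = 0
So g(13) = 0.
Grundy values for heap C (subtraction set {2, 3, 6}):
k:     0  1  2  3  4  5  6  7  8  9 10 11
g(k):  0  0  1  1  2  0  3  1  2  0  0  1
So g(11) = 1.
The value of a disjunctive sum is the nim-sum of the parts.
Combined value = 1 ⊕ 0 ⊕ 1 = 0.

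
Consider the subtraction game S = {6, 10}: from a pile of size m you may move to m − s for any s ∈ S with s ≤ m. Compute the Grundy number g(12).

Build the Grundy sequence with g(k) = mex{g(k−s) : s ∈ {6, 10}, s ≤ k}:
k:     0  1  2  3  4  5  6  7  8  9 10 11 12
g(k):  0  0  0  0  0  0  1  1  1  1  1  1  2
So g(12) = 2.

2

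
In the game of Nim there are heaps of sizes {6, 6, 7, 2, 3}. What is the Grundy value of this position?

Nim-sum: 6 ⊕ 6 ⊕ 7 ⊕ 2 ⊕ 3 = 6.

6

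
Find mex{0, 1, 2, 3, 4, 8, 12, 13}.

5

The values 0, 1, 2, 3, 4 are all present; 5 is the first non-negative integer missing from the set.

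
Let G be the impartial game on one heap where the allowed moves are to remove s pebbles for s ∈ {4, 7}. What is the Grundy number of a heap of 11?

Compute g(0), g(1), … for moves {4, 7}:
g(0) = mex{} = 0
g(1) = mex{} = 0
g(2) = mex{} = 0
g(3) = mex{} = 0
g(4) = mex{0} = 1
g(5) = mex{0} = 1
g(6) = mex{0} = 1
g(7) = mex{0} = 1
g(8) = mex{0,1} = 2
g(9) = mex{0,1} = 2
g(10) = mex{0,1} = 2
g(11) = mex{1} = 0
So g(11) = 0.

0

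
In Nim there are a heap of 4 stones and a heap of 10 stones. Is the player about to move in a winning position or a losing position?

Nim-sum: 4 ^ 10 = 14.
The nim-sum is 14 ≠ 0, so this is an N-position: the player to move can win.

Winning position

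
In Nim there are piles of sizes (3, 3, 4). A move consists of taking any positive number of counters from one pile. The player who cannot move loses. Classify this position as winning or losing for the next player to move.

Winning position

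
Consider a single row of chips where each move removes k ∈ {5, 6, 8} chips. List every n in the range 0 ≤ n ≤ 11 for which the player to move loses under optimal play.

Compute g(0), g(1), … for moves {5, 6, 8}:
k:     0  1  2  3  4  5  6  7  8  9 10 11
g(k):  0  0  0  0  0  1  1  1  1  1  2  2
The P-positions (g = 0) in 0..11 are 0, 1, 2, 3, 4.

0, 1, 2, 3, 4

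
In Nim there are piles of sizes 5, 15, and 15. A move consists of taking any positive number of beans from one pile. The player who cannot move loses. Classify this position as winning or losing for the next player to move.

Winning position

Bitwise XOR of the heap sizes:
  0101  (5)
  1111  (15)
  1111  (15)
  ----
  0101  (5)
The nim-sum is 5 ≠ 0, so this is an N-position: the player to move can win.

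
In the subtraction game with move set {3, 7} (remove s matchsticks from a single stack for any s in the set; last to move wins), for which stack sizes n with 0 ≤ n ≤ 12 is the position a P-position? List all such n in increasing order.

Build the Grundy sequence with g(k) = mex{g(k−s) : s ∈ {3, 7}, s ≤ k}:
g(0) = mex{} = 0
g(1) = mex{} = 0
g(2) = mex{} = 0
g(3) = mex{0} = 1
g(4) = mex{0} = 1
g(5) = mex{0} = 1
g(6) = mex{1} = 0
g(7) = mex{0,1} = 2
g(8) = mex{0,1} = 2
g(9) = mex{0} = 1
g(10) = mex{1,2} = 0
g(11) = mex{1,2} = 0
g(12) = mex{1} = 0
The P-positions (g = 0) in 0..12 are 0, 1, 2, 6, 10, 11, 12.

0, 1, 2, 6, 10, 11, 12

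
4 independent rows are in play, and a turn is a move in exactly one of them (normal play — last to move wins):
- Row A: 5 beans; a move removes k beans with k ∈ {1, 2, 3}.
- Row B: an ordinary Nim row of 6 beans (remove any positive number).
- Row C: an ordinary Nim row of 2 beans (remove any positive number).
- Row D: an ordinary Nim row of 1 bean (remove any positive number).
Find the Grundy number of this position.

4

For row A, compute g(0), g(1), … with moves {1, 2, 3}:
k:     0  1  2  3  4  5
g(k):  0  1  2  3  0  1
So g(5) = 1.
Row B is a plain Nim row of size 6, so its Grundy value is 6.
Row C is a plain Nim row of size 2, so its Grundy value is 2.
Row D is a plain Nim row of size 1, so its Grundy value is 1.
The value of a disjunctive sum is the nim-sum of the parts.
Combined value = 1 XOR 6 XOR 2 XOR 1 = 4.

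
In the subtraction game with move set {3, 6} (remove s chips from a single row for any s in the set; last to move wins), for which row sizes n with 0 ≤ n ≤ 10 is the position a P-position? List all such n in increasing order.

0, 1, 2, 9, 10

Grundy values for subtraction set {3, 6}:
g(0) = mex{} = 0
g(1) = mex{} = 0
g(2) = mex{} = 0
g(3) = mex{0} = 1
g(4) = mex{0} = 1
g(5) = mex{0} = 1
g(6) = mex{0,1} = 2
g(7) = mex{0,1} = 2
g(8) = mex{0,1} = 2
g(9) = mex{1,2} = 0
g(10) = mex{1,2} = 0
The P-positions (g = 0) in 0..10 are 0, 1, 2, 9, 10.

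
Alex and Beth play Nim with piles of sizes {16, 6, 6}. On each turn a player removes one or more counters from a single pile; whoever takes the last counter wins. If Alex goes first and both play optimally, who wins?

Compute the nim-sum pairwise:
16 ^ 6 = 22
22 ^ 6 = 16
The nim-sum is 16 ≠ 0, so this is an N-position: the player to move can win; Alex has a winning move.

Alex wins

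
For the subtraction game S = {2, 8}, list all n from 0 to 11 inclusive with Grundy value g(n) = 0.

0, 1, 4, 5, 10, 11

Compute g(0), g(1), … for moves {2, 8}:
k:     0  1  2  3  4  5  6  7  8  9 10 11
g(k):  0  0  1  1  0  0  1  1  2  2  0  0
The P-positions (g = 0) in 0..11 are 0, 1, 4, 5, 10, 11.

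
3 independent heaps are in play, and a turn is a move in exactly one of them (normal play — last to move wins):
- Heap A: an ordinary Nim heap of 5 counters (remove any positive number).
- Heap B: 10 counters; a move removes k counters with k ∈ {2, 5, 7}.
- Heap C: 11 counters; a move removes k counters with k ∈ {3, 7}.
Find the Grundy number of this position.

Heap A is a plain Nim heap of size 5, so its Grundy value is 5.
Grundy values for heap B (subtraction set {2, 5, 7}):
g(0) = mex{} = 0
g(1) = mex{} = 0
g(2) = mex{0} = 1
g(3) = mex{0} = 1
g(4) = mex{1} = 0
g(5) = mex{0,1} = 2
g(6) = mex{0} = 1
g(7) = mex{0,1,2} = 3
g(8) = mex{0,1} = 2
g(9) = mex{0,1,3} = 2
g(10) = mex{1,2} = 0
So g(10) = 0.
Build the Grundy sequence for heap C with g(k) = mex{g(k−s) : s ∈ {3, 7}, s ≤ k}:
g(0) = mex{} = 0
g(1) = mex{} = 0
g(2) = mex{} = 0
g(3) = mex{0} = 1
g(4) = mex{0} = 1
g(5) = mex{0} = 1
g(6) = mex{1} = 0
g(7) = mex{0,1} = 2
g(8) = mex{0,1} = 2
g(9) = mex{0} = 1
g(10) = mex{1,2} = 0
g(11) = mex{1,2} = 0
So g(11) = 0.
By the Sprague-Grundy theorem, the Grundy value of a sum of independent games is the XOR of the component values.
Combined value = 5 ⊕ 0 ⊕ 0 = 5.

5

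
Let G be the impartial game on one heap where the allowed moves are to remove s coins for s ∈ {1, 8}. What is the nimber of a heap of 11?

0

Build the Grundy sequence with g(k) = mex{g(k−s) : s ∈ {1, 8}, s ≤ k}:
k:     0  1  2  3  4  5  6  7  8  9 10 11
g(k):  0  1  0  1  0  1  0  1  2  0  1  0
So g(11) = 0.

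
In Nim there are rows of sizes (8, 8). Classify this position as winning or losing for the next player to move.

Losing position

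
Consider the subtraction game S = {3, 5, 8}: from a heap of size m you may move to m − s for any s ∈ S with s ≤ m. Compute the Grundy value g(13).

0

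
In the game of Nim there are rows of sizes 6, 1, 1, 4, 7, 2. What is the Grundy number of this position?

Nim-sum: 6 ⊕ 1 ⊕ 1 ⊕ 4 ⊕ 7 ⊕ 2 = 7.

7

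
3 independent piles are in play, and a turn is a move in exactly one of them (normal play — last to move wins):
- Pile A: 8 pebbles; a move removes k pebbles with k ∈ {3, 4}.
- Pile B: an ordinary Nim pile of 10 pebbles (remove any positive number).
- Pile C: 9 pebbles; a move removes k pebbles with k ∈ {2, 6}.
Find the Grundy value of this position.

10

Build the Grundy sequence for pile A with g(k) = mex{g(k−s) : s ∈ {3, 4}, s ≤ k}:
g(0) = mex{} = 0
g(1) = mex{} = 0
g(2) = mex{} = 0
g(3) = mex{0} = 1
g(4) = mex{0} = 1
g(5) = mex{0} = 1
g(6) = mex{0,1} = 2
g(7) = mex{1} = 0
g(8) = mex{1} = 0
So g(8) = 0.
Pile B is a plain Nim pile of size 10, so its Grundy value is 10.
For pile C, compute g(0), g(1), … with moves {2, 6}:
g(0) = mex{} = 0
g(1) = mex{} = 0
g(2) = mex{0} = 1
g(3) = mex{0} = 1
g(4) = mex{1} = 0
g(5) = mex{1} = 0
g(6) = mex{0} = 1
g(7) = mex{0} = 1
g(8) = mex{1} = 0
g(9) = mex{1} = 0
So g(9) = 0.
By the Sprague-Grundy theorem, the Grundy value of a sum of independent games is the XOR of the component values.
Combined value = 0 XOR 10 XOR 0 = 10.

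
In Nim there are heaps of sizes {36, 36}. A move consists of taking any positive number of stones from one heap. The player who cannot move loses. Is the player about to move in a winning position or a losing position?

Losing position

Nim-sum: 36 ^ 36 = 0.
The nim-sum is 0, so this is a P-position: the player to move is in a losing position under optimal play.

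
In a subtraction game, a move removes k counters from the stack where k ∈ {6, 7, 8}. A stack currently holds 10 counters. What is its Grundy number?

1

Grundy values for subtraction set {6, 7, 8}:
g(0) = mex{} = 0
g(1) = mex{} = 0
g(2) = mex{} = 0
g(3) = mex{} = 0
g(4) = mex{} = 0
g(5) = mex{} = 0
g(6) = mex{0} = 1
g(7) = mex{0} = 1
g(8) = mex{0} = 1
g(9) = mex{0} = 1
g(10) = mex{0} = 1
So g(10) = 1.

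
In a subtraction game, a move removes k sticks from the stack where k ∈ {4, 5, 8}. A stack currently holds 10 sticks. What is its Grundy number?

2

Build the Grundy sequence with g(k) = mex{g(k−s) : s ∈ {4, 5, 8}, s ≤ k}:
g(0) = mex{} = 0
g(1) = mex{} = 0
g(2) = mex{} = 0
g(3) = mex{} = 0
g(4) = mex{0} = 1
g(5) = mex{0} = 1
g(6) = mex{0} = 1
g(7) = mex{0} = 1
g(8) = mex{0,1} = 2
g(9) = mex{0,1} = 2
g(10) = mex{0,1} = 2
So g(10) = 2.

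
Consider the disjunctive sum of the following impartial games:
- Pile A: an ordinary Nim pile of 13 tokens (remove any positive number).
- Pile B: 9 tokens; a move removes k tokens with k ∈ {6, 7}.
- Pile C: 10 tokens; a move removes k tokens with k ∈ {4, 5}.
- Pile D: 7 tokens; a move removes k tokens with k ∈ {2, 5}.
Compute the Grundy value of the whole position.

Pile A is a plain Nim pile of size 13, so its Grundy value is 13.
For pile B, compute g(0), g(1), … with moves {6, 7}:
k:     0  1  2  3  4  5  6  7  8  9
g(k):  0  0  0  0  0  0  1  1  1  1
So g(9) = 1.
For pile C, compute g(0), g(1), … with moves {4, 5}:
k:     0  1  2  3  4  5  6  7  8  9 10
g(k):  0  0  0  0  1  1  1  1  2  0  0
So g(10) = 0.
For pile D, compute g(0), g(1), … with moves {2, 5}:
g(0) = mex{} = 0
g(1) = mex{} = 0
g(2) = mex{0} = 1
g(3) = mex{0} = 1
g(4) = mex{1} = 0
g(5) = mex{0,1} = 2
g(6) = mex{0} = 1
g(7) = mex{1,2} = 0
So g(7) = 0.
By the Sprague-Grundy theorem, the Grundy value of a sum of independent games is the XOR of the component values.
Combined value = 13 ⊕ 1 ⊕ 0 ⊕ 0 = 12.

12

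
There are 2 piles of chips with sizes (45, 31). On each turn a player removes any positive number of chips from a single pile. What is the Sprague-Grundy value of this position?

Compute the nim-sum pairwise:
45 ^ 31 = 50

50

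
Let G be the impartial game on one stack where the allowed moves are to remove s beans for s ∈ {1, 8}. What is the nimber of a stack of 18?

Compute g(0), g(1), … for moves {1, 8}:
k:     0  1  2  3  4  5  6  7  8  9 10 11 12 13 14 15 16 17 18
g(k):  0  1  0  1  0  1  0  1  2  0  1  0  1  0  1  0  1  2  0
So g(18) = 0.

0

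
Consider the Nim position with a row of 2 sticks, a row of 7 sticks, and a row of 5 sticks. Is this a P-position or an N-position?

Write each in binary and XOR column by column:
  010  (2)
  111  (7)
  101  (5)
  ---
  000  (0)
The nim-sum is 0, so this is a P-position: the player to move is in a losing position under optimal play.

P-position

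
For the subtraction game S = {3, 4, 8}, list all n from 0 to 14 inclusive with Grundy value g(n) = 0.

0, 1, 2, 7, 12, 13, 14

Build the Grundy sequence with g(k) = mex{g(k−s) : s ∈ {3, 4, 8}, s ≤ k}:
g(0) = mex{} = 0
g(1) = mex{} = 0
g(2) = mex{} = 0
g(3) = mex{0} = 1
g(4) = mex{0} = 1
g(5) = mex{0} = 1
g(6) = mex{0,1} = 2
g(7) = mex{1} = 0
g(8) = mex{0,1} = 2
g(9) = mex{0,1,2} = 3
g(10) = mex{0,2} = 1
g(11) = mex{0,1,2} = 3
g(12) = mex{1,2,3} = 0
g(13) = mex{1,3} = 0
g(14) = mex{1,2,3} = 0
The P-positions (g = 0) in 0..14 are 0, 1, 2, 7, 12, 13, 14.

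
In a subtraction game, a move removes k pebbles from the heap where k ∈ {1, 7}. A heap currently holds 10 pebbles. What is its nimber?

Build the Grundy sequence with g(k) = mex{g(k−s) : s ∈ {1, 7}, s ≤ k}:
k:     0  1  2  3  4  5  6  7  8  9 10
g(k):  0  1  0  1  0  1  0  1  0  1  0
So g(10) = 0.

0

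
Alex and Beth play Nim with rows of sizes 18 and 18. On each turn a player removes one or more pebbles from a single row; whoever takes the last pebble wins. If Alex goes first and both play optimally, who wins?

Beth wins

Nim-sum: 18 XOR 18 = 0.
The nim-sum is 0, so this is a P-position: the player to move is in a losing position under optimal play; Alex is about to move from it and so loses — Beth wins.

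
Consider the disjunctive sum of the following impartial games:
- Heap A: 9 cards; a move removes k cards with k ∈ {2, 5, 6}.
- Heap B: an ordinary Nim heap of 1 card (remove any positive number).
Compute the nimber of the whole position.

3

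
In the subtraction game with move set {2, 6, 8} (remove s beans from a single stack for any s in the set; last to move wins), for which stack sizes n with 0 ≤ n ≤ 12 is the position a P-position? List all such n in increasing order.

0, 1, 4, 5

Compute g(0), g(1), … for moves {2, 6, 8}:
g(0) = mex{} = 0
g(1) = mex{} = 0
g(2) = mex{0} = 1
g(3) = mex{0} = 1
g(4) = mex{1} = 0
g(5) = mex{1} = 0
g(6) = mex{0} = 1
g(7) = mex{0} = 1
g(8) = mex{0,1} = 2
g(9) = mex{0,1} = 2
g(10) = mex{0,1,2} = 3
g(11) = mex{0,1,2} = 3
g(12) = mex{0,1,3} = 2
The P-positions (g = 0) in 0..12 are 0, 1, 4, 5.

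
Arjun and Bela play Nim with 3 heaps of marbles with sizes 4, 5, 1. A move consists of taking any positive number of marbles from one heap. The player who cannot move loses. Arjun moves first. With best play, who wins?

Bitwise XOR of the heap sizes:
  100  (4)
  101  (5)
  001  (1)
  ---
  000  (0)
The nim-sum is 0, so this is a P-position: the player to move is in a losing position under optimal play; Arjun is about to move from it and so loses — Bela wins.

Bela wins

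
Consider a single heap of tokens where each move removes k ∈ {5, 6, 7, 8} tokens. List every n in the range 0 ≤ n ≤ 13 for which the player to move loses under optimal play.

0, 1, 2, 3, 4, 13

Compute g(0), g(1), … for moves {5, 6, 7, 8}:
k:     0  1  2  3  4  5  6  7  8  9 10 11 12 13
g(k):  0  0  0  0  0  1  1  1  1  1  2  2  2  0
The P-positions (g = 0) in 0..13 are 0, 1, 2, 3, 4, 13.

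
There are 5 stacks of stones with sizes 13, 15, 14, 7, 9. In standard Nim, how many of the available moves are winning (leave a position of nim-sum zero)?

Write each in binary and XOR column by column:
  1101  (13)
  1111  (15)
  1110  (14)
  0111  (7)
  1001  (9)
  ----
  0010  (2)
The overall nim-sum is X = 2. A stack of size p has a winning move iff p XOR X < p (reduce it to p XOR X).
  13: 13 XOR 2 = 15 ≥ 13 — no move.
  15: 15 XOR 2 = 13 < 15 — winning move (to 13).
  14: 14 XOR 2 = 12 < 14 — winning move (to 12).
  7: 7 XOR 2 = 5 < 7 — winning move (to 5).
  9: 9 XOR 2 = 11 ≥ 9 — no move.
That gives 3 winning moves.

3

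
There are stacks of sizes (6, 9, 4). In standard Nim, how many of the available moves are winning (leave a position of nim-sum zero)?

1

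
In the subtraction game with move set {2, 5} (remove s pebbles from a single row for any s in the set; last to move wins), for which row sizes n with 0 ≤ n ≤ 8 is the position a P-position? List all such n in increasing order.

0, 1, 4, 7, 8

Grundy values for subtraction set {2, 5}:
k:     0  1  2  3  4  5  6  7  8
g(k):  0  0  1  1  0  2  1  0  0
The P-positions (g = 0) in 0..8 are 0, 1, 4, 7, 8.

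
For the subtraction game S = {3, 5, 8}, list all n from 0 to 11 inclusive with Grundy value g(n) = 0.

Build the Grundy sequence with g(k) = mex{g(k−s) : s ∈ {3, 5, 8}, s ≤ k}:
g(0) = mex{} = 0
g(1) = mex{} = 0
g(2) = mex{} = 0
g(3) = mex{0} = 1
g(4) = mex{0} = 1
g(5) = mex{0} = 1
g(6) = mex{0,1} = 2
g(7) = mex{0,1} = 2
g(8) = mex{0,1} = 2
g(9) = mex{0,1,2} = 3
g(10) = mex{0,1,2} = 3
g(11) = mex{1,2} = 0
The P-positions (g = 0) in 0..11 are 0, 1, 2, 11.

0, 1, 2, 11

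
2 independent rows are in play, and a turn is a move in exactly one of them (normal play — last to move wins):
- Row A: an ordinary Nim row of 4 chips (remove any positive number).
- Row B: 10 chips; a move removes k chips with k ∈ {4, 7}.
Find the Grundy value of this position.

6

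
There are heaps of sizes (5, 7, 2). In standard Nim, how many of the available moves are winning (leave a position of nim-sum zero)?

Write each in binary and XOR column by column:
  101  (5)
  111  (7)
  010  (2)
  ---
  000  (0)
The nim-sum is already 0, so every move leaves a nonzero nim-sum — there are no winning moves.

0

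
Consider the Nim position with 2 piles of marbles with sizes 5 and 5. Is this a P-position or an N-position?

P-position

Nim-sum: 5 ⊕ 5 = 0.
The nim-sum is 0, so this is a P-position: the player to move is in a losing position under optimal play.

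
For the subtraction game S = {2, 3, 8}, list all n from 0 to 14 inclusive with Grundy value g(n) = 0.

0, 1, 5, 6, 10, 11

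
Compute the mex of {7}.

0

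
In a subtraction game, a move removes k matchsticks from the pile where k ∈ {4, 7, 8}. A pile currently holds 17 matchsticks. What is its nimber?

Build the Grundy sequence with g(k) = mex{g(k−s) : s ∈ {4, 7, 8}, s ≤ k}:
k:     0  1  2  3  4  5  6  7  8  9 10 11 12 13 14 15 16 17
g(k):  0  0  0  0  1  1  1  1  2  2  2  2  0  0  0  0  1  1
So g(17) = 1.

1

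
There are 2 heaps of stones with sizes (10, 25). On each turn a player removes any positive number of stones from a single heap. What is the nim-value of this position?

Compute the nim-sum pairwise:
10 ⊕ 25 = 19

19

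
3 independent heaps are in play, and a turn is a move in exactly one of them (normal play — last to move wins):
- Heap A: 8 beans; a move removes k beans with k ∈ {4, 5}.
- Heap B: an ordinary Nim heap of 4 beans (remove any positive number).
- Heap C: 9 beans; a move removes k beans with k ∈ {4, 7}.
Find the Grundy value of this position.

4

Grundy values for heap A (subtraction set {4, 5}):
g(0) = mex{} = 0
g(1) = mex{} = 0
g(2) = mex{} = 0
g(3) = mex{} = 0
g(4) = mex{0} = 1
g(5) = mex{0} = 1
g(6) = mex{0} = 1
g(7) = mex{0} = 1
g(8) = mex{0,1} = 2
So g(8) = 2.
Heap B is a plain Nim heap of size 4, so its Grundy value is 4.
Build the Grundy sequence for heap C with g(k) = mex{g(k−s) : s ∈ {4, 7}, s ≤ k}:
g(0) = mex{} = 0
g(1) = mex{} = 0
g(2) = mex{} = 0
g(3) = mex{} = 0
g(4) = mex{0} = 1
g(5) = mex{0} = 1
g(6) = mex{0} = 1
g(7) = mex{0} = 1
g(8) = mex{0,1} = 2
g(9) = mex{0,1} = 2
So g(9) = 2.
The value of a disjunctive sum is the nim-sum of the parts.
Combined value = 2 XOR 4 XOR 2 = 4.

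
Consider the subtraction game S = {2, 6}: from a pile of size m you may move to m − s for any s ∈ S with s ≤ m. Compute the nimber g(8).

0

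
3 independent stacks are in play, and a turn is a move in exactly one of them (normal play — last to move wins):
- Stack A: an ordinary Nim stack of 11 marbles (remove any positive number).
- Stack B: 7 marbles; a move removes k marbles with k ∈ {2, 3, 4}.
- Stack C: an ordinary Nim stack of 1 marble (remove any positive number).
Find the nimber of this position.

10

Stack A is a plain Nim stack of size 11, so its Grundy value is 11.
Grundy values for stack B (subtraction set {2, 3, 4}):
k:     0  1  2  3  4  5  6  7
g(k):  0  0  1  1  2  2  0  0
So g(7) = 0.
Stack C is a plain Nim stack of size 1, so its Grundy value is 1.
By the Sprague-Grundy theorem, the Grundy value of a sum of independent games is the XOR of the component values.
Combined value = 11 ⊕ 0 ⊕ 1 = 10.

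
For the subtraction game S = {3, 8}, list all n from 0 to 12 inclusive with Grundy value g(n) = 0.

Grundy values for subtraction set {3, 8}:
g(0) = mex{} = 0
g(1) = mex{} = 0
g(2) = mex{} = 0
g(3) = mex{0} = 1
g(4) = mex{0} = 1
g(5) = mex{0} = 1
g(6) = mex{1} = 0
g(7) = mex{1} = 0
g(8) = mex{0,1} = 2
g(9) = mex{0} = 1
g(10) = mex{0} = 1
g(11) = mex{1,2} = 0
g(12) = mex{1} = 0
The P-positions (g = 0) in 0..12 are 0, 1, 2, 6, 7, 11, 12.

0, 1, 2, 6, 7, 11, 12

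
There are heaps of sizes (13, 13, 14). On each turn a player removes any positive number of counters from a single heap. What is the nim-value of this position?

14

Compute the nim-sum pairwise:
13 ^ 13 = 0
0 ^ 14 = 14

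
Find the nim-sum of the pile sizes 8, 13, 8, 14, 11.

8

Nim-sum: 8 XOR 13 XOR 8 XOR 14 XOR 11 = 8.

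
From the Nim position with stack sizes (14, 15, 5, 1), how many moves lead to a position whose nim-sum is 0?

Bitwise XOR of the heap sizes:
  1110  (14)
  1111  (15)
  0101  (5)
  0001  (1)
  ----
  0101  (5)
The overall nim-sum is X = 5. A stack of size p has a winning move iff p XOR X < p (reduce it to p XOR X).
  14: 14 XOR 5 = 11 < 14 — winning move (to 11).
  15: 15 XOR 5 = 10 < 15 — winning move (to 10).
  5: 5 XOR 5 = 0 < 5 — winning move (to 0).
  1: 1 XOR 5 = 4 ≥ 1 — no move.
That gives 3 winning moves.

3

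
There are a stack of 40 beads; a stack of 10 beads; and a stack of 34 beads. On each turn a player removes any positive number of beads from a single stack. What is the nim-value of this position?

0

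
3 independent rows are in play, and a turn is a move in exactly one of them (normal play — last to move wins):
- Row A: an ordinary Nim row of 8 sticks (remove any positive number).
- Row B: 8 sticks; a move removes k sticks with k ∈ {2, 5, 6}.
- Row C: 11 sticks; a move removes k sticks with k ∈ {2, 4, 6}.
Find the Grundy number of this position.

Row A is a plain Nim row of size 8, so its Grundy value is 8.
Build the Grundy sequence for row B with g(k) = mex{g(k−s) : s ∈ {2, 5, 6}, s ≤ k}:
k:     0  1  2  3  4  5  6  7  8
g(k):  0  0  1  1  0  2  1  3  0
So g(8) = 0.
Grundy values for row C (subtraction set {2, 4, 6}):
g(0) = mex{} = 0
g(1) = mex{} = 0
g(2) = mex{0} = 1
g(3) = mex{0} = 1
g(4) = mex{0,1} = 2
g(5) = mex{0,1} = 2
g(6) = mex{0,1,2} = 3
g(7) = mex{0,1,2} = 3
g(8) = mex{1,2,3} = 0
g(9) = mex{1,2,3} = 0
g(10) = mex{0,2,3} = 1
g(11) = mex{0,2,3} = 1
So g(11) = 1.
The value of a disjunctive sum is the nim-sum of the parts.
Combined value = 8 XOR 0 XOR 1 = 9.

9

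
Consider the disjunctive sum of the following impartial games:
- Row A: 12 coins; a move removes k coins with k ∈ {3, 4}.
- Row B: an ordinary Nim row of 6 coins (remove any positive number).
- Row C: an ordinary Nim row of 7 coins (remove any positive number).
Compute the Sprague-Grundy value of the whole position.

Grundy values for row A (subtraction set {3, 4}):
k:     0  1  2  3  4  5  6  7  8  9 10 11 12
g(k):  0  0  0  1  1  1  2  0  0  0  1  1  1
So g(12) = 1.
Row B is a plain Nim row of size 6, so its Grundy value is 6.
Row C is a plain Nim row of size 7, so its Grundy value is 7.
By the Sprague-Grundy theorem, the Grundy value of a sum of independent games is the XOR of the component values.
Combined value = 1 XOR 6 XOR 7 = 0.

0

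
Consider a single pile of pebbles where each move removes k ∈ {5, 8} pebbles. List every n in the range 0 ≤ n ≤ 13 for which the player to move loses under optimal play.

0, 1, 2, 3, 4, 13

Compute g(0), g(1), … for moves {5, 8}:
g(0) = mex{} = 0
g(1) = mex{} = 0
g(2) = mex{} = 0
g(3) = mex{} = 0
g(4) = mex{} = 0
g(5) = mex{0} = 1
g(6) = mex{0} = 1
g(7) = mex{0} = 1
g(8) = mex{0} = 1
g(9) = mex{0} = 1
g(10) = mex{0,1} = 2
g(11) = mex{0,1} = 2
g(12) = mex{0,1} = 2
g(13) = mex{1} = 0
The P-positions (g = 0) in 0..13 are 0, 1, 2, 3, 4, 13.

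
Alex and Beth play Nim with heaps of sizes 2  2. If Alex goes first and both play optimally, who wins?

Beth wins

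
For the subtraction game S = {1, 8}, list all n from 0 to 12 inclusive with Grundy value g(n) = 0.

0, 2, 4, 6, 9, 11

Grundy values for subtraction set {1, 8}:
k:     0  1  2  3  4  5  6  7  8  9 10 11 12
g(k):  0  1  0  1  0  1  0  1  2  0  1  0  1
The P-positions (g = 0) in 0..12 are 0, 2, 4, 6, 9, 11.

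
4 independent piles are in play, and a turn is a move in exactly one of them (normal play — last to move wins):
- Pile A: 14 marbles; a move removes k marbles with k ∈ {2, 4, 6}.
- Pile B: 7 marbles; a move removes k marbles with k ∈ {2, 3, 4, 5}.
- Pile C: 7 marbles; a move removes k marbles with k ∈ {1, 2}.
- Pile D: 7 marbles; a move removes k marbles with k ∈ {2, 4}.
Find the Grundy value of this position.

Build the Grundy sequence for pile A with g(k) = mex{g(k−s) : s ∈ {2, 4, 6}, s ≤ k}:
g(0) = mex{} = 0
g(1) = mex{} = 0
g(2) = mex{0} = 1
g(3) = mex{0} = 1
g(4) = mex{0,1} = 2
g(5) = mex{0,1} = 2
g(6) = mex{0,1,2} = 3
g(7) = mex{0,1,2} = 3
g(8) = mex{1,2,3} = 0
g(9) = mex{1,2,3} = 0
g(10) = mex{0,2,3} = 1
g(11) = mex{0,2,3} = 1
g(12) = mex{0,1,3} = 2
g(13) = mex{0,1,3} = 2
g(14) = mex{0,1,2} = 3
So g(14) = 3.
Grundy values for pile B (subtraction set {2, 3, 4, 5}):
g(0) = mex{} = 0
g(1) = mex{} = 0
g(2) = mex{0} = 1
g(3) = mex{0} = 1
g(4) = mex{0,1} = 2
g(5) = mex{0,1} = 2
g(6) = mex{0,1,2} = 3
g(7) = mex{1,2} = 0
So g(7) = 0.
For pile C, compute g(0), g(1), … with moves {1, 2}:
g(0) = mex{} = 0
g(1) = mex{0} = 1
g(2) = mex{0,1} = 2
g(3) = mex{1,2} = 0
g(4) = mex{0,2} = 1
g(5) = mex{0,1} = 2
g(6) = mex{1,2} = 0
g(7) = mex{0,2} = 1
So g(7) = 1.
For pile D, compute g(0), g(1), … with moves {2, 4}:
k:     0  1  2  3  4  5  6  7
g(k):  0  0  1  1  2  2  0  0
So g(7) = 0.
By the Sprague-Grundy theorem, the Grundy value of a sum of independent games is the XOR of the component values.
Combined value = 3 XOR 0 XOR 1 XOR 0 = 2.

2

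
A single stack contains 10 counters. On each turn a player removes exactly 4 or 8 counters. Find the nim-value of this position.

2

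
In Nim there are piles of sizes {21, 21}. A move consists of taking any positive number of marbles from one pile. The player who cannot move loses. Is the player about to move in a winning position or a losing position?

Losing position

Nim-sum: 21 ^ 21 = 0.
The nim-sum is 0, so this is a P-position: the player to move is in a losing position under optimal play.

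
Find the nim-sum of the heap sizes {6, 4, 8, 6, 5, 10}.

Nim-sum: 6 XOR 4 XOR 8 XOR 6 XOR 5 XOR 10 = 3.

3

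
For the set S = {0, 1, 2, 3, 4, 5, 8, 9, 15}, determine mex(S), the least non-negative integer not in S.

6

The values 0, 1, 2, 3, 4, 5 are all present; 6 is the first non-negative integer missing from the set.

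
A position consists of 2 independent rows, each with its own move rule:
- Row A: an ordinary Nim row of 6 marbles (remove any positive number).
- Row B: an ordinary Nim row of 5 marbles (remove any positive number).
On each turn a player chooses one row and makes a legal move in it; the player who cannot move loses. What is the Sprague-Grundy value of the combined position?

Row A is a plain Nim row of size 6, so its Grundy value is 6.
Row B is a plain Nim row of size 5, so its Grundy value is 5.
By the Sprague-Grundy theorem, the Grundy value of a sum of independent games is the XOR of the component values.
Combined value = 6 XOR 5 = 3.

3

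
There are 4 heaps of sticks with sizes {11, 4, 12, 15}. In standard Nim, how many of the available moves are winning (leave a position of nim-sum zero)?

3

Nim-sum: 11 ⊕ 4 ⊕ 12 ⊕ 15 = 12.
The overall nim-sum is X = 12. A heap of size p has a winning move iff p XOR X < p (reduce it to p XOR X).
  11: 11 XOR 12 = 7 < 11 — winning move (to 7).
  4: 4 XOR 12 = 8 ≥ 4 — no move.
  12: 12 XOR 12 = 0 < 12 — winning move (to 0).
  15: 15 XOR 12 = 3 < 15 — winning move (to 3).
That gives 3 winning moves.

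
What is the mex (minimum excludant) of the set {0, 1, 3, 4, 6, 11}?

2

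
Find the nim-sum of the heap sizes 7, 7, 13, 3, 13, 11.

Nim-sum: 7 ^ 7 ^ 13 ^ 3 ^ 13 ^ 11 = 8.

8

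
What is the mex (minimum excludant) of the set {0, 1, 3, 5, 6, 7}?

2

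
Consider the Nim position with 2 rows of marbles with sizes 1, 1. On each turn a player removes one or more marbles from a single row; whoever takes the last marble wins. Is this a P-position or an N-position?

P-position

Bitwise XOR of the heap sizes:
  1  (1)
  1  (1)
  -
  0  (0)
The nim-sum is 0, so this is a P-position: the player to move is in a losing position under optimal play.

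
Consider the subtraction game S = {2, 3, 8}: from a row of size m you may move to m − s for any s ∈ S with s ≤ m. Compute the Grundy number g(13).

1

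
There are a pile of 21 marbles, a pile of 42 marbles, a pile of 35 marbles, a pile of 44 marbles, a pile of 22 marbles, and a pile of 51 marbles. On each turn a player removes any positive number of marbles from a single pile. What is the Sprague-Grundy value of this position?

21

Write each in binary and XOR column by column:
  010101  (21)
  101010  (42)
  100011  (35)
  101100  (44)
  010110  (22)
  110011  (51)
  ------
  010101  (21)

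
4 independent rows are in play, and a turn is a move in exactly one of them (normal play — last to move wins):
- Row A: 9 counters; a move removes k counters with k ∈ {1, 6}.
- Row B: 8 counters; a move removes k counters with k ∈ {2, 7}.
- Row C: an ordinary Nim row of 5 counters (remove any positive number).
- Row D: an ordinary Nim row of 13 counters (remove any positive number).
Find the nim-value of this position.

10

For row A, compute g(0), g(1), … with moves {1, 6}:
g(0) = mex{} = 0
g(1) = mex{0} = 1
g(2) = mex{1} = 0
g(3) = mex{0} = 1
g(4) = mex{1} = 0
g(5) = mex{0} = 1
g(6) = mex{0,1} = 2
g(7) = mex{1,2} = 0
g(8) = mex{0} = 1
g(9) = mex{1} = 0
So g(9) = 0.
Grundy values for row B (subtraction set {2, 7}):
k:     0  1  2  3  4  5  6  7  8
g(k):  0  0  1  1  0  0  1  1  2
So g(8) = 2.
Row C is a plain Nim row of size 5, so its Grundy value is 5.
Row D is a plain Nim row of size 13, so its Grundy value is 13.
The value of a disjunctive sum is the nim-sum of the parts.
Combined value = 0 ⊕ 2 ⊕ 5 ⊕ 13 = 10.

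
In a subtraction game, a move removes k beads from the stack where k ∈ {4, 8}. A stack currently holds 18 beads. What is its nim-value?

1

Build the Grundy sequence with g(k) = mex{g(k−s) : s ∈ {4, 8}, s ≤ k}:
k:     0  1  2  3  4  5  6  7  8  9 10 11 12 13 14 15 16 17 18
g(k):  0  0  0  0  1  1  1  1  2  2  2  2  0  0  0  0  1  1  1
So g(18) = 1.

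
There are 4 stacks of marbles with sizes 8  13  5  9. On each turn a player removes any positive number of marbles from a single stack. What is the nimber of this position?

Nim-sum: 8 XOR 13 XOR 5 XOR 9 = 9.

9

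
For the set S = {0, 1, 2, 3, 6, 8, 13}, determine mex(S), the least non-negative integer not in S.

4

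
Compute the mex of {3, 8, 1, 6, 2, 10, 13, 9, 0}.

4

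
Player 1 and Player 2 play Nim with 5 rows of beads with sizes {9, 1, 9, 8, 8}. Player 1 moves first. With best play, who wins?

Nim-sum: 9 ^ 1 ^ 9 ^ 8 ^ 8 = 1.
The nim-sum is 1 ≠ 0, so this is an N-position: the player to move can win; Player 1 has a winning move.

Player 1 wins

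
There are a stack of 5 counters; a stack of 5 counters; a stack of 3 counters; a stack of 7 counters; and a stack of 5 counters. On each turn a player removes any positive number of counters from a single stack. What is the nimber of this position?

Write each in binary and XOR column by column:
  101  (5)
  101  (5)
  011  (3)
  111  (7)
  101  (5)
  ---
  001  (1)

1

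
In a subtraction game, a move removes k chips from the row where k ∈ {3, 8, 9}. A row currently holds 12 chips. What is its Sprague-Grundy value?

0

Grundy values for subtraction set {3, 8, 9}:
k:     0  1  2  3  4  5  6  7  8  9 10 11 12
g(k):  0  0  0  1  1  1  0  0  2  1  1  3  0
So g(12) = 0.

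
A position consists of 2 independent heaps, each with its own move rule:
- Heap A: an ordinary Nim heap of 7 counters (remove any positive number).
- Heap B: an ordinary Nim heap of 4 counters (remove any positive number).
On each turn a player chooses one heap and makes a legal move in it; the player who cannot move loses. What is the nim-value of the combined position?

Heap A is a plain Nim heap of size 7, so its Grundy value is 7.
Heap B is a plain Nim heap of size 4, so its Grundy value is 4.
By the Sprague-Grundy theorem, the Grundy value of a sum of independent games is the XOR of the component values.
Combined value = 7 ⊕ 4 = 3.

3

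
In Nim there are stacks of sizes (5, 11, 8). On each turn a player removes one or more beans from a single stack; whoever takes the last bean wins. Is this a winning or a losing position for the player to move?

Nim-sum: 5 XOR 11 XOR 8 = 6.
The nim-sum is 6 ≠ 0, so this is an N-position: the player to move can win.

Winning position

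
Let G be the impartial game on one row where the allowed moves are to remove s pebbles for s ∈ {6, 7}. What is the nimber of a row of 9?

Compute g(0), g(1), … for moves {6, 7}:
k:     0  1  2  3  4  5  6  7  8  9
g(k):  0  0  0  0  0  0  1  1  1  1
So g(9) = 1.

1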